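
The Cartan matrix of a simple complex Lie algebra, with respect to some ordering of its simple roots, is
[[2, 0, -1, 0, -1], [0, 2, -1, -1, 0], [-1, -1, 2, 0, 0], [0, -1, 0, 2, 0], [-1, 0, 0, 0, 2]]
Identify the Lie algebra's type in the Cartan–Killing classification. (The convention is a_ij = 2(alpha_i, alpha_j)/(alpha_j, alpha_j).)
type A_5

The matrix has rank 5 with 2's on the diagonal. Reading the off-diagonal entries as Dynkin edges (a single edge where a_ij = a_ji = -1; a double or triple edge where a_ij * a_ji = 2 or 3), the diagram is a chain of 5 nodes with single edges (A_5). One simple-root ordering that puts it in standard form is (alpha_5, alpha_1, alpha_3, alpha_2, alpha_4). So the algebra is type A_5, i.e. sl(6).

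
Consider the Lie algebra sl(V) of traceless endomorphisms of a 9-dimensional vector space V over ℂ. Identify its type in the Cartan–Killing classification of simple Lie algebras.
This is sl(9), which has dimension 9^2 - 1 = 80 and rank 9 - 1 = 8 (a Cartan subalgebra is the diagonal traceless matrices). In the classification of classical Lie algebras, the special linear algebra sl(n+1) has type A_n; here n = 8, so the Dynkin diagram is a chain of 8 nodes with single edges (A_8). Hence the type is A_8.

A_8 (sl(9))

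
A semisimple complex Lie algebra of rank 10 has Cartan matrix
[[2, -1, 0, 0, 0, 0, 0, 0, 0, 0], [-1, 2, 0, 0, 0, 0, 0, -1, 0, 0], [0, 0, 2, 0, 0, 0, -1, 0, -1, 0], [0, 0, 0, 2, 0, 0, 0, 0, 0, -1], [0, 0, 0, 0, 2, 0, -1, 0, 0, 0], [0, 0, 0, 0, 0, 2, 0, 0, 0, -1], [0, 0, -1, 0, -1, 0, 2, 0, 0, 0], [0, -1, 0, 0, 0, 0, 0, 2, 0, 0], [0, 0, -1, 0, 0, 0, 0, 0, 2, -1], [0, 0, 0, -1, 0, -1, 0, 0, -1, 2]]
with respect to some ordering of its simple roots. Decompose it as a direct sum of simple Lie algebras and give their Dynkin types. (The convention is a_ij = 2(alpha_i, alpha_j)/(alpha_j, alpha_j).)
The diagram associated to this matrix has two connected components: the simple roots {alpha_1, alpha_2, alpha_8} form a chain of 3 nodes with single edges (A_3), and {alpha_3, alpha_4, alpha_5, alpha_6, alpha_7, alpha_9, alpha_10} form a chain of 5 nodes with a fork of two nodes at one end (D_7). A semisimple Lie algebra decomposes uniquely as the direct sum of simple ideals, one per connected component of its Dynkin diagram, so g ≅ A_3 ⊕ D_7 (dimension 15 + 91 = 106).

A_3 (sl(4)) ⊕ D_7 (so(14))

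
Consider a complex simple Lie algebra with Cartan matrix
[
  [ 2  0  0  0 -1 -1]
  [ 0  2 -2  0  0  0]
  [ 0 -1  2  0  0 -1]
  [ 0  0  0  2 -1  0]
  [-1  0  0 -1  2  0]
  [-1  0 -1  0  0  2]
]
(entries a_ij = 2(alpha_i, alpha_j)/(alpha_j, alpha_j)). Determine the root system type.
The matrix has rank 6 with 2's on the diagonal. Reading the off-diagonal entries as Dynkin edges (a single edge where a_ij = a_ji = -1; a double or triple edge where a_ij * a_ji = 2 or 3), the diagram is a chain of 6 nodes with a double edge at one end; the terminal node there is the unique long simple root (C_6). One simple-root ordering that puts it in standard form is (alpha_4, alpha_5, alpha_1, alpha_6, alpha_3, alpha_2). So the algebra is type C_6, i.e. sp(12).

C6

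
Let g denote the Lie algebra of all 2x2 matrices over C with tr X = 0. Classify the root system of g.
A_1

This is sl(2), which has dimension 2^2 - 1 = 3 and rank 2 - 1 = 1 (a Cartan subalgebra is the diagonal traceless matrices). In the classification of classical Lie algebras, the special linear algebra sl(n+1) has type A_n; here n = 1, so the Dynkin diagram is a chain of 1 nodes with single edges (A_1). Hence the type is A_1.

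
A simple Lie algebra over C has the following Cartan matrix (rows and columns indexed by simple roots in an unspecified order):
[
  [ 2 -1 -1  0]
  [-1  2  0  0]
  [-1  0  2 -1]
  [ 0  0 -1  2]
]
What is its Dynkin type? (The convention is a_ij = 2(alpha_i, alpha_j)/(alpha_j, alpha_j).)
The matrix has rank 4 with 2's on the diagonal. Reading the off-diagonal entries as Dynkin edges (a single edge where a_ij = a_ji = -1; a double or triple edge where a_ij * a_ji = 2 or 3), the diagram is a chain of 4 nodes with single edges (A_4). One simple-root ordering that puts it in standard form is (alpha_4, alpha_3, alpha_1, alpha_2). So the algebra is type A_4, i.e. sl(5).

A_4 (sl(5))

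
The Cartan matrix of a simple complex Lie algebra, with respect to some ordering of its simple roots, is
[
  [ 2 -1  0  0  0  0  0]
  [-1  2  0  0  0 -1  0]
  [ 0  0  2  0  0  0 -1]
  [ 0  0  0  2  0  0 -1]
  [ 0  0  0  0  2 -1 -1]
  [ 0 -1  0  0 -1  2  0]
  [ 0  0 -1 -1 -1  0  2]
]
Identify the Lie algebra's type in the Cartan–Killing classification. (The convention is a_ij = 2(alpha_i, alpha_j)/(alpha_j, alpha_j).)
D_7 (so(14))

The matrix has rank 7 with 2's on the diagonal. Reading the off-diagonal entries as Dynkin edges (a single edge where a_ij = a_ji = -1; a double or triple edge where a_ij * a_ji = 2 or 3), the diagram is a chain of 5 nodes with a fork of two nodes at one end (D_7). One simple-root ordering that puts it in standard form is (alpha_1, alpha_2, alpha_6, alpha_5, alpha_7, alpha_3, alpha_4). So the algebra is type D_7, i.e. so(14).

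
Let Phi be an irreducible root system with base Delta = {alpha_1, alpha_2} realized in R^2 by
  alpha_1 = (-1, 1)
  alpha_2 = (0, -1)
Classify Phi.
Compute the Cartan integers a_ij = 2(alpha_i, alpha_j)/(alpha_j, alpha_j); the resulting 2x2 Cartan matrix is
[[2, -2], [-1, 2]].
The roots have two lengths (squared-length ratio 2:1); the short ones are alpha_{2}. The associated Dynkin diagram is a chain of 2 nodes with a double edge at one end; the terminal node there is the unique short simple root (B_2), so the type is B_2 (the algebra so(5)).

type B_2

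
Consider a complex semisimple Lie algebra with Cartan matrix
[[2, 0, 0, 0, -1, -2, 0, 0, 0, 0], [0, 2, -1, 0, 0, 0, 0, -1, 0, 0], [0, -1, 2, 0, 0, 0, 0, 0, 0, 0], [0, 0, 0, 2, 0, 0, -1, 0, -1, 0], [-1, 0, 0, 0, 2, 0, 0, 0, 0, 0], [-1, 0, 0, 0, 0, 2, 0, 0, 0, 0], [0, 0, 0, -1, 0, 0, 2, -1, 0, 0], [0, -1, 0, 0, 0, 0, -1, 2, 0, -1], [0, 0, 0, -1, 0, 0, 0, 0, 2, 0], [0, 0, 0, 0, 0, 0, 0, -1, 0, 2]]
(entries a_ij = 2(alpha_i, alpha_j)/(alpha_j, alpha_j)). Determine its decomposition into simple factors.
The diagram associated to this matrix has two connected components: the simple roots {alpha_1, alpha_5, alpha_6} form a chain of 3 nodes with a double edge at one end; the terminal node there is the unique short simple root (B_3), and {alpha_2, alpha_3, alpha_4, alpha_7, alpha_8, alpha_9, alpha_10} form a chain of 6 nodes with one extra node attached to the third node from one end (E_7). A semisimple Lie algebra decomposes uniquely as the direct sum of simple ideals, one per connected component of its Dynkin diagram, so g ≅ B_3 ⊕ E_7 (dimension 21 + 133 = 154).

B3 + E7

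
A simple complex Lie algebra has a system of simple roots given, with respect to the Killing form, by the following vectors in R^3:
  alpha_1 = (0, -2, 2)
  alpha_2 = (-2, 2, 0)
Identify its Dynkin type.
Compute the Cartan integers a_ij = 2(alpha_i, alpha_j)/(alpha_j, alpha_j); the resulting 2x2 Cartan matrix is
[[2, -1], [-1, 2]].
All simple roots have the same length, so the diagram is simply laced. The associated Dynkin diagram is a chain of 2 nodes with single edges (A_2), so the type is A_2 (the algebra sl(3)).

A_2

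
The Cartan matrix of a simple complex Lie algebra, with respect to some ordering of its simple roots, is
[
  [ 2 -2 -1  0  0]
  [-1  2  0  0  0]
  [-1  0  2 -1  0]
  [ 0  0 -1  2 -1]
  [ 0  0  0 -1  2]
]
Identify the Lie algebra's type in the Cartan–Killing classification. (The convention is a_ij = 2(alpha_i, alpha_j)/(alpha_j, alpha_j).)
The matrix has rank 5 with 2's on the diagonal. Reading the off-diagonal entries as Dynkin edges (a single edge where a_ij = a_ji = -1; a double or triple edge where a_ij * a_ji = 2 or 3), the diagram is a chain of 5 nodes with a double edge at one end; the terminal node there is the unique short simple root (B_5). One simple-root ordering that puts it in standard form is (alpha_5, alpha_4, alpha_3, alpha_1, alpha_2). So the algebra is type B_5, i.e. so(11).

B_5 (so(11))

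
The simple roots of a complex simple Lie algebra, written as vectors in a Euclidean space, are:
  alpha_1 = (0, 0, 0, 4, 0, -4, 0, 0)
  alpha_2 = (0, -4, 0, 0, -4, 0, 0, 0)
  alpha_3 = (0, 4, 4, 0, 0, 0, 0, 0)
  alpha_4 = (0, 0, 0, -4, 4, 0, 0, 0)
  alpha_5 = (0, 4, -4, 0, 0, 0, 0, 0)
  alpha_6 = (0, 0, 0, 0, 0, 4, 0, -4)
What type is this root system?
Compute the Cartan integers a_ij = 2(alpha_i, alpha_j)/(alpha_j, alpha_j); the resulting 6x6 Cartan matrix is
[[2, 0, 0, -1, 0, -1], [0, 2, -1, -1, -1, 0], [0, -1, 2, 0, 0, 0], [-1, -1, 0, 2, 0, 0], [0, -1, 0, 0, 2, 0], [-1, 0, 0, 0, 0, 2]].
All simple roots have the same length, so the diagram is simply laced. The associated Dynkin diagram is a chain of 4 nodes with a fork of two nodes at one end (D_6), so the type is D_6 (the algebra so(12)).

D_6 (so(12))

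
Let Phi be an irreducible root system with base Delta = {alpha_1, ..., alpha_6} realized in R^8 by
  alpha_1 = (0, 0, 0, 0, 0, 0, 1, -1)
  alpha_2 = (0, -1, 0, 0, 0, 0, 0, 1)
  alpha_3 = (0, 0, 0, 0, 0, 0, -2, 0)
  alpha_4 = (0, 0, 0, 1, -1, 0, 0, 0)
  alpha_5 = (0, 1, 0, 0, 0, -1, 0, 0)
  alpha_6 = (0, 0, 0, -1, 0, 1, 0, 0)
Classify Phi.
Compute the Cartan integers a_ij = 2(alpha_i, alpha_j)/(alpha_j, alpha_j); the resulting 6x6 Cartan matrix is
[[2, -1, -1, 0, 0, 0], [-1, 2, 0, 0, -1, 0], [-2, 0, 2, 0, 0, 0], [0, 0, 0, 2, 0, -1], [0, -1, 0, 0, 2, -1], [0, 0, 0, -1, -1, 2]].
The roots have two lengths (squared-length ratio 2:1); the short ones are alpha_{1,2,4,5,6}. The associated Dynkin diagram is a chain of 6 nodes with a double edge at one end; the terminal node there is the unique long simple root (C_6), so the type is C_6 (the algebra sp(12)).

C_6 (sp(12))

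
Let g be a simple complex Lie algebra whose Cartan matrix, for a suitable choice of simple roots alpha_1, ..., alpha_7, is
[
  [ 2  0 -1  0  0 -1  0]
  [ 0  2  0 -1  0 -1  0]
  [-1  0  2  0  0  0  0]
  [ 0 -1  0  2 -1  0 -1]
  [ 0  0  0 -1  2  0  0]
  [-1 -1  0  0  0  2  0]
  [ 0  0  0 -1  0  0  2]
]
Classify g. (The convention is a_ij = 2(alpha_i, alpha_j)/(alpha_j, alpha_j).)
D_7 (so(14))

The matrix has rank 7 with 2's on the diagonal. Reading the off-diagonal entries as Dynkin edges (a single edge where a_ij = a_ji = -1; a double or triple edge where a_ij * a_ji = 2 or 3), the diagram is a chain of 5 nodes with a fork of two nodes at one end (D_7). One simple-root ordering that puts it in standard form is (alpha_3, alpha_1, alpha_6, alpha_2, alpha_4, alpha_7, alpha_5). So the algebra is type D_7, i.e. so(14).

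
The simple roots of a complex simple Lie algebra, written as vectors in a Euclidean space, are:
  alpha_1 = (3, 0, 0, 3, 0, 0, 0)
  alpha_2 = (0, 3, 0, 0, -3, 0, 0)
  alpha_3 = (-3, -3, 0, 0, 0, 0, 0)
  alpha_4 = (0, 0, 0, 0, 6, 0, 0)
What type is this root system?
C_4 (sp(8))

Compute the Cartan integers a_ij = 2(alpha_i, alpha_j)/(alpha_j, alpha_j); the resulting 4x4 Cartan matrix is
[[2, 0, -1, 0], [0, 2, -1, -1], [-1, -1, 2, 0], [0, -2, 0, 2]].
The roots have two lengths (squared-length ratio 2:1); the short ones are alpha_{1,2,3}. The associated Dynkin diagram is a chain of 4 nodes with a double edge at one end; the terminal node there is the unique long simple root (C_4), so the type is C_4 (the algebra sp(8)).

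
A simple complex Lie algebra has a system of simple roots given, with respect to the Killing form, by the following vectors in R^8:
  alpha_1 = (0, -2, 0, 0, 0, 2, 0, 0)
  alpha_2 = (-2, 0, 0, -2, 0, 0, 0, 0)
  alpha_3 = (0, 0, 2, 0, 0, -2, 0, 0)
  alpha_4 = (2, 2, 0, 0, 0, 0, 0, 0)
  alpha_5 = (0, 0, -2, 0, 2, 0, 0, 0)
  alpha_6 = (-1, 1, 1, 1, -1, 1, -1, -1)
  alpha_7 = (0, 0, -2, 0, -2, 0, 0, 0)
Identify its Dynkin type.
Compute the Cartan integers a_ij = 2(alpha_i, alpha_j)/(alpha_j, alpha_j); the resulting 7x7 Cartan matrix is
[[2, 0, -1, -1, 0, 0, 0], [0, 2, 0, -1, 0, 0, 0], [-1, 0, 2, 0, -1, 0, -1], [-1, -1, 0, 2, 0, 0, 0], [0, 0, -1, 0, 2, -1, 0], [0, 0, 0, 0, -1, 2, 0], [0, 0, -1, 0, 0, 0, 2]].
All simple roots have the same length, so the diagram is simply laced. The associated Dynkin diagram is a chain of 6 nodes with one extra node attached to the third node from one end (E_7), so the type is E_7.

E7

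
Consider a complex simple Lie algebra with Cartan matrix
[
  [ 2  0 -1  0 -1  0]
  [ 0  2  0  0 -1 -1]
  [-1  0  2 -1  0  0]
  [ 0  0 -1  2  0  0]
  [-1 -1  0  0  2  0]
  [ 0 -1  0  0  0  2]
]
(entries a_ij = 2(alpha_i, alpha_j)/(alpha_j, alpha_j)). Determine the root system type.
A_6

The matrix has rank 6 with 2's on the diagonal. Reading the off-diagonal entries as Dynkin edges (a single edge where a_ij = a_ji = -1; a double or triple edge where a_ij * a_ji = 2 or 3), the diagram is a chain of 6 nodes with single edges (A_6). One simple-root ordering that puts it in standard form is (alpha_6, alpha_2, alpha_5, alpha_1, alpha_3, alpha_4). So the algebra is type A_6, i.e. sl(7).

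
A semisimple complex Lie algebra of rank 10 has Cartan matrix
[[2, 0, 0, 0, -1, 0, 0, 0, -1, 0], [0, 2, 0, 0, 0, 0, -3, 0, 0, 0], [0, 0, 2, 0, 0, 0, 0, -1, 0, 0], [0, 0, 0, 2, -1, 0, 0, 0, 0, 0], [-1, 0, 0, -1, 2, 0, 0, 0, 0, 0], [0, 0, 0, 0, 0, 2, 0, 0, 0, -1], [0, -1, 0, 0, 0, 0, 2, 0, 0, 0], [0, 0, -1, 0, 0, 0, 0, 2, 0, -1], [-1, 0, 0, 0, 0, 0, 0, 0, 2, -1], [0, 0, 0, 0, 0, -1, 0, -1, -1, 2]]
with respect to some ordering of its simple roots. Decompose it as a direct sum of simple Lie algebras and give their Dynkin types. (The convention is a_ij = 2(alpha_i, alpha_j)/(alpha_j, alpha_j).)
The diagram associated to this matrix has two connected components: the simple roots {alpha_1, alpha_3, alpha_4, alpha_5, alpha_6, alpha_8, alpha_9, alpha_10} form a chain of 7 nodes with one extra node attached to the third node from one end (E_8), and {alpha_2, alpha_7} form two nodes joined by a triple edge (G_2). A semisimple Lie algebra decomposes uniquely as the direct sum of simple ideals, one per connected component of its Dynkin diagram, so g ≅ E_8 ⊕ G_2 (dimension 248 + 14 = 262).

E_8 ⊕ G_2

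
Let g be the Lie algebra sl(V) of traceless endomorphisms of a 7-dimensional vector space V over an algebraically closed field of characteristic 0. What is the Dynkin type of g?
This is sl(7), which has dimension 7^2 - 1 = 48 and rank 7 - 1 = 6 (a Cartan subalgebra is the diagonal traceless matrices). In the classification of classical Lie algebras, the special linear algebra sl(n+1) has type A_n; here n = 6, so the Dynkin diagram is a chain of 6 nodes with single edges (A_6). Hence the type is A_6.

A_6 (sl(7))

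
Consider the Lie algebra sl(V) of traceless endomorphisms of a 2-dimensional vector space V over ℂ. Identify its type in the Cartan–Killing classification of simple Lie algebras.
A1

This is sl(2), which has dimension 2^2 - 1 = 3 and rank 2 - 1 = 1 (a Cartan subalgebra is the diagonal traceless matrices). In the classification of classical Lie algebras, the special linear algebra sl(n+1) has type A_n; here n = 1, so the Dynkin diagram is a chain of 1 nodes with single edges (A_1). Hence the type is A_1.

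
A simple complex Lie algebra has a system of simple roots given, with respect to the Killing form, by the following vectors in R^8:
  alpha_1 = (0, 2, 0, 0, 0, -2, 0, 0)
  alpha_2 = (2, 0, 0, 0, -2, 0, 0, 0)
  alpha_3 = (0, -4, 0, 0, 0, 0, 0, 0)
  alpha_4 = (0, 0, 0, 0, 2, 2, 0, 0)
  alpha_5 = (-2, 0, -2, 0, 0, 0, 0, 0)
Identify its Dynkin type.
C5

Compute the Cartan integers a_ij = 2(alpha_i, alpha_j)/(alpha_j, alpha_j); the resulting 5x5 Cartan matrix is
[[2, 0, -1, -1, 0], [0, 2, 0, -1, -1], [-2, 0, 2, 0, 0], [-1, -1, 0, 2, 0], [0, -1, 0, 0, 2]].
The roots have two lengths (squared-length ratio 2:1); the short ones are alpha_{1,2,4,5}. The associated Dynkin diagram is a chain of 5 nodes with a double edge at one end; the terminal node there is the unique long simple root (C_5), so the type is C_5 (the algebra sp(10)).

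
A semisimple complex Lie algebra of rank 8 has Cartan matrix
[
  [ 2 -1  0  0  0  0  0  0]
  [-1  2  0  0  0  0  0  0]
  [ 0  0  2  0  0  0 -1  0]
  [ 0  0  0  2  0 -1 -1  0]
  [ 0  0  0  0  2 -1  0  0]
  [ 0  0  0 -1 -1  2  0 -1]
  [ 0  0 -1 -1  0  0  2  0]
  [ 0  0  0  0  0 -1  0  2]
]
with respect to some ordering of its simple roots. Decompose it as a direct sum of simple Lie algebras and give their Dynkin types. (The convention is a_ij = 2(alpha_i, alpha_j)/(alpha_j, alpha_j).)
The diagram associated to this matrix has two connected components: the simple roots {alpha_1, alpha_2} form a chain of 2 nodes with single edges (A_2), and {alpha_3, alpha_4, alpha_5, alpha_6, alpha_7, alpha_8} form a chain of 4 nodes with a fork of two nodes at one end (D_6). A semisimple Lie algebra decomposes uniquely as the direct sum of simple ideals, one per connected component of its Dynkin diagram, so g ≅ A_2 ⊕ D_6 (dimension 8 + 66 = 74).

type A_2 + type D_6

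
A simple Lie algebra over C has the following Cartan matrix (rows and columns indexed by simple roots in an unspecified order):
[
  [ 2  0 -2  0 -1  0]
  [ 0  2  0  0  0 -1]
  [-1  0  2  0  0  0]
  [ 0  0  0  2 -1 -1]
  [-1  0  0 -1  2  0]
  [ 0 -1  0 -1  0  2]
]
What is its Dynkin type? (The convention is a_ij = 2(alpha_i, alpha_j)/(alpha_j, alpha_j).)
The matrix has rank 6 with 2's on the diagonal. Reading the off-diagonal entries as Dynkin edges (a single edge where a_ij = a_ji = -1; a double or triple edge where a_ij * a_ji = 2 or 3), the diagram is a chain of 6 nodes with a double edge at one end; the terminal node there is the unique short simple root (B_6). One simple-root ordering that puts it in standard form is (alpha_2, alpha_6, alpha_4, alpha_5, alpha_1, alpha_3). So the algebra is type B_6, i.e. so(13).

B_6 (so(13))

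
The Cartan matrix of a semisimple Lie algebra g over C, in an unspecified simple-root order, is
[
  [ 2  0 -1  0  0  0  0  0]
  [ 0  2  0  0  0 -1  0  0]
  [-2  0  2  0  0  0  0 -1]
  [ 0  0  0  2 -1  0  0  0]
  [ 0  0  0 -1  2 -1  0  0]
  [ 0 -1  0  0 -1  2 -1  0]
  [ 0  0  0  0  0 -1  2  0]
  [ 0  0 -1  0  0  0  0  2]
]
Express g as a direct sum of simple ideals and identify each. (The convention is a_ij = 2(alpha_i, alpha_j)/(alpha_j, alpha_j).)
B_3 (so(7)) + D_5 (so(10))

The diagram associated to this matrix has two connected components: the simple roots {alpha_1, alpha_3, alpha_8} form a chain of 3 nodes with a double edge at one end; the terminal node there is the unique short simple root (B_3), and {alpha_2, alpha_4, alpha_5, alpha_6, alpha_7} form a chain of 3 nodes with a fork of two nodes at one end (D_5). A semisimple Lie algebra decomposes uniquely as the direct sum of simple ideals, one per connected component of its Dynkin diagram, so g ≅ B_3 ⊕ D_5 (dimension 21 + 45 = 66).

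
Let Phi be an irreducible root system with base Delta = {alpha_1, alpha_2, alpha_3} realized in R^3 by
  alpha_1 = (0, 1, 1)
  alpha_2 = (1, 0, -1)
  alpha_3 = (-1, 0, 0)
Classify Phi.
B3

Compute the Cartan integers a_ij = 2(alpha_i, alpha_j)/(alpha_j, alpha_j); the resulting 3x3 Cartan matrix is
[[2, -1, 0], [-1, 2, -2], [0, -1, 2]].
The roots have two lengths (squared-length ratio 2:1); the short ones are alpha_{3}. The associated Dynkin diagram is a chain of 3 nodes with a double edge at one end; the terminal node there is the unique short simple root (B_3), so the type is B_3 (the algebra so(7)).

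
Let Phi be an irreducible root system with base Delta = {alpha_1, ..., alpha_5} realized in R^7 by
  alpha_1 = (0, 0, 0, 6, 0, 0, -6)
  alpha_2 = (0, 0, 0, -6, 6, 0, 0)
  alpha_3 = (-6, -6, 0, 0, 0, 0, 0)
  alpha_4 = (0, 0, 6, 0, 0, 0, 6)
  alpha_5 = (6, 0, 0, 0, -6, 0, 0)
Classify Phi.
Compute the Cartan integers a_ij = 2(alpha_i, alpha_j)/(alpha_j, alpha_j); the resulting 5x5 Cartan matrix is
[[2, -1, 0, -1, 0], [-1, 2, 0, 0, -1], [0, 0, 2, 0, -1], [-1, 0, 0, 2, 0], [0, -1, -1, 0, 2]].
All simple roots have the same length, so the diagram is simply laced. The associated Dynkin diagram is a chain of 5 nodes with single edges (A_5), so the type is A_5 (the algebra sl(6)).

A_5 (sl(6))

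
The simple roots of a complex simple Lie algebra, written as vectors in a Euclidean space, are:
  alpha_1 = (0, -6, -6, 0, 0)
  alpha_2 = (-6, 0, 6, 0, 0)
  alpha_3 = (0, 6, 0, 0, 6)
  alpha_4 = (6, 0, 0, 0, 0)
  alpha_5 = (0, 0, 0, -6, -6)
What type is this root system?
Compute the Cartan integers a_ij = 2(alpha_i, alpha_j)/(alpha_j, alpha_j); the resulting 5x5 Cartan matrix is
[[2, -1, -1, 0, 0], [-1, 2, 0, -2, 0], [-1, 0, 2, 0, -1], [0, -1, 0, 2, 0], [0, 0, -1, 0, 2]].
The roots have two lengths (squared-length ratio 2:1); the short ones are alpha_{4}. The associated Dynkin diagram is a chain of 5 nodes with a double edge at one end; the terminal node there is the unique short simple root (B_5), so the type is B_5 (the algebra so(11)).

B5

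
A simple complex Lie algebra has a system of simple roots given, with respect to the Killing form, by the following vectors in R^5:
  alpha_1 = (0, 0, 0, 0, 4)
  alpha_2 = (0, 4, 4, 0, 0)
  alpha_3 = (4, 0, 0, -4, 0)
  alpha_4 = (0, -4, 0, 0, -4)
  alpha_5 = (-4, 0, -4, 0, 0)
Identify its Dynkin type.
Compute the Cartan integers a_ij = 2(alpha_i, alpha_j)/(alpha_j, alpha_j); the resulting 5x5 Cartan matrix is
[[2, 0, 0, -1, 0], [0, 2, 0, -1, -1], [0, 0, 2, 0, -1], [-2, -1, 0, 2, 0], [0, -1, -1, 0, 2]].
The roots have two lengths (squared-length ratio 2:1); the short ones are alpha_{1}. The associated Dynkin diagram is a chain of 5 nodes with a double edge at one end; the terminal node there is the unique short simple root (B_5), so the type is B_5 (the algebra so(11)).

type B_5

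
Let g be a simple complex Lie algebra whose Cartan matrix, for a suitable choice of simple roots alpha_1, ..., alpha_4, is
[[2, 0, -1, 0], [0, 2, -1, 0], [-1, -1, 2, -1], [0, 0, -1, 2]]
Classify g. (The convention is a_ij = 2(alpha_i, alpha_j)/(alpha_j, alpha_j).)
The matrix has rank 4 with 2's on the diagonal. Reading the off-diagonal entries as Dynkin edges (a single edge where a_ij = a_ji = -1; a double or triple edge where a_ij * a_ji = 2 or 3), the diagram is a chain of 2 nodes with a fork of two nodes at one end (D_4). One simple-root ordering that puts it in standard form is (alpha_2, alpha_3, alpha_1, alpha_4). So the algebra is type D_4, i.e. so(8).

D_4 (so(8))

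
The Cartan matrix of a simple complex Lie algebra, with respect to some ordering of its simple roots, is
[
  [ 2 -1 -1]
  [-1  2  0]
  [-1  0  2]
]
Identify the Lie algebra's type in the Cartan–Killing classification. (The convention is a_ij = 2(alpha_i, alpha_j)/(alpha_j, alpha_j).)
A_3 (sl(4))

The matrix has rank 3 with 2's on the diagonal. Reading the off-diagonal entries as Dynkin edges (a single edge where a_ij = a_ji = -1; a double or triple edge where a_ij * a_ji = 2 or 3), the diagram is a chain of 3 nodes with single edges (A_3). One simple-root ordering that puts it in standard form is (alpha_3, alpha_1, alpha_2). So the algebra is type A_3, i.e. sl(4).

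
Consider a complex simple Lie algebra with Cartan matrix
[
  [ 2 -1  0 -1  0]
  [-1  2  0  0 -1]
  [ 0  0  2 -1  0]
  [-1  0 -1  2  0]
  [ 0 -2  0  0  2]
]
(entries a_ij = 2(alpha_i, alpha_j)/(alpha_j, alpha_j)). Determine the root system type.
C5

The matrix has rank 5 with 2's on the diagonal. Reading the off-diagonal entries as Dynkin edges (a single edge where a_ij = a_ji = -1; a double or triple edge where a_ij * a_ji = 2 or 3), the diagram is a chain of 5 nodes with a double edge at one end; the terminal node there is the unique long simple root (C_5). One simple-root ordering that puts it in standard form is (alpha_3, alpha_4, alpha_1, alpha_2, alpha_5). So the algebra is type C_5, i.e. sp(10).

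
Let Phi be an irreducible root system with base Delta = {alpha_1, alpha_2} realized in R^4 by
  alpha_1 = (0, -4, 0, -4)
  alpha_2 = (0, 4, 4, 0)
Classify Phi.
A_2 (sl(3))

Compute the Cartan integers a_ij = 2(alpha_i, alpha_j)/(alpha_j, alpha_j); the resulting 2x2 Cartan matrix is
[[2, -1], [-1, 2]].
All simple roots have the same length, so the diagram is simply laced. The associated Dynkin diagram is a chain of 2 nodes with single edges (A_2), so the type is A_2 (the algebra sl(3)).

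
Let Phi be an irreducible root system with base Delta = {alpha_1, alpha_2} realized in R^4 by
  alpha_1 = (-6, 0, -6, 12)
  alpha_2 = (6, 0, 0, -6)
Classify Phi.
Compute the Cartan integers a_ij = 2(alpha_i, alpha_j)/(alpha_j, alpha_j); the resulting 2x2 Cartan matrix is
[[2, -3], [-1, 2]].
The roots have two lengths (squared-length ratio 3:1); the short ones are alpha_{2}. The associated Dynkin diagram is two nodes joined by a triple edge (G_2), so the type is G_2.

G_2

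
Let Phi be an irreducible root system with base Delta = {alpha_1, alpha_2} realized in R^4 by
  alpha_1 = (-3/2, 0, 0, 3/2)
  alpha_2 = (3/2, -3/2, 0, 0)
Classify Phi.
Compute the Cartan integers a_ij = 2(alpha_i, alpha_j)/(alpha_j, alpha_j); the resulting 2x2 Cartan matrix is
[[2, -1], [-1, 2]].
All simple roots have the same length, so the diagram is simply laced. The associated Dynkin diagram is a chain of 2 nodes with single edges (A_2), so the type is A_2 (the algebra sl(3)).

A_2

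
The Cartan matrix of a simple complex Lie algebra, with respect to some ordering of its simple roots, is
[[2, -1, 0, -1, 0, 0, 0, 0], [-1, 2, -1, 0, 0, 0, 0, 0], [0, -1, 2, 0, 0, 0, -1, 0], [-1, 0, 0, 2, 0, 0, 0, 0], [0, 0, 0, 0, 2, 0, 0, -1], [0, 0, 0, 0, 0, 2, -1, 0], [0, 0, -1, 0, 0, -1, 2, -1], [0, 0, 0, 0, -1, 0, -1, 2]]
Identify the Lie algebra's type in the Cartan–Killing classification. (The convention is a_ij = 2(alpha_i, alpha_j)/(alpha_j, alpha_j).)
E_8

The matrix has rank 8 with 2's on the diagonal. Reading the off-diagonal entries as Dynkin edges (a single edge where a_ij = a_ji = -1; a double or triple edge where a_ij * a_ji = 2 or 3), the diagram is a chain of 7 nodes with one extra node attached to the third node from one end (E_8). One simple-root ordering that puts it in standard form is (alpha_5, alpha_6, alpha_8, alpha_7, alpha_3, alpha_2, alpha_1, alpha_4). So the algebra is type E_8.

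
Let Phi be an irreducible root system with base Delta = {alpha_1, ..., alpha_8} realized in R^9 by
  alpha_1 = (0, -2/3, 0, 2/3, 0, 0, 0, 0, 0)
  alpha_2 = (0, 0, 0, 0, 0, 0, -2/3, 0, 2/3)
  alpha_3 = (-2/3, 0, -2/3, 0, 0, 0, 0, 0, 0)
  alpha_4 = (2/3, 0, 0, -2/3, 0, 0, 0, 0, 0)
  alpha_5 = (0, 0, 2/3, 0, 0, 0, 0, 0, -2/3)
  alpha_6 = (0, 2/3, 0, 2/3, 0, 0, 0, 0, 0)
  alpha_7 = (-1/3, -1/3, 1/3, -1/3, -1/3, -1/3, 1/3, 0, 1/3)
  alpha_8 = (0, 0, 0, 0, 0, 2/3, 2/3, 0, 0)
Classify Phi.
E8

Compute the Cartan integers a_ij = 2(alpha_i, alpha_j)/(alpha_j, alpha_j); the resulting 8x8 Cartan matrix is
[[2, 0, 0, -1, 0, 0, 0, 0], [0, 2, 0, 0, -1, 0, 0, -1], [0, 0, 2, -1, -1, 0, 0, 0], [-1, 0, -1, 2, 0, -1, 0, 0], [0, -1, -1, 0, 2, 0, 0, 0], [0, 0, 0, -1, 0, 2, -1, 0], [0, 0, 0, 0, 0, -1, 2, 0], [0, -1, 0, 0, 0, 0, 0, 2]].
All simple roots have the same length, so the diagram is simply laced. The associated Dynkin diagram is a chain of 7 nodes with one extra node attached to the third node from one end (E_8), so the type is E_8.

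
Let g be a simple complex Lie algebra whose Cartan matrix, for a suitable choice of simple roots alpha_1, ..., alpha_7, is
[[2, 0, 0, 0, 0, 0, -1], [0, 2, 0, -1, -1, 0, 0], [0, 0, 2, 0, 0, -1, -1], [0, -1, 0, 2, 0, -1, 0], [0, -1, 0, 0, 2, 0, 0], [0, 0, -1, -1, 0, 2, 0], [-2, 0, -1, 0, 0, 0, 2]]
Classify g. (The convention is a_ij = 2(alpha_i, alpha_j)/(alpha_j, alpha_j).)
The matrix has rank 7 with 2's on the diagonal. Reading the off-diagonal entries as Dynkin edges (a single edge where a_ij = a_ji = -1; a double or triple edge where a_ij * a_ji = 2 or 3), the diagram is a chain of 7 nodes with a double edge at one end; the terminal node there is the unique short simple root (B_7). One simple-root ordering that puts it in standard form is (alpha_5, alpha_2, alpha_4, alpha_6, alpha_3, alpha_7, alpha_1). So the algebra is type B_7, i.e. so(15).

B_7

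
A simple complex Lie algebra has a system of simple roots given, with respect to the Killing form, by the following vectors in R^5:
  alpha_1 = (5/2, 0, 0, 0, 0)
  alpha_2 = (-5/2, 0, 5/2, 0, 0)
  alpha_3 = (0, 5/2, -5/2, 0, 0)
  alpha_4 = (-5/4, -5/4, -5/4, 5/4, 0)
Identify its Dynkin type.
Compute the Cartan integers a_ij = 2(alpha_i, alpha_j)/(alpha_j, alpha_j); the resulting 4x4 Cartan matrix is
[[2, -1, 0, -1], [-2, 2, -1, 0], [0, -1, 2, 0], [-1, 0, 0, 2]].
The roots have two lengths (squared-length ratio 2:1); the short ones are alpha_{1,4}. The associated Dynkin diagram is a chain of 4 nodes with a double edge between the middle two (F_4), so the type is F_4.

F4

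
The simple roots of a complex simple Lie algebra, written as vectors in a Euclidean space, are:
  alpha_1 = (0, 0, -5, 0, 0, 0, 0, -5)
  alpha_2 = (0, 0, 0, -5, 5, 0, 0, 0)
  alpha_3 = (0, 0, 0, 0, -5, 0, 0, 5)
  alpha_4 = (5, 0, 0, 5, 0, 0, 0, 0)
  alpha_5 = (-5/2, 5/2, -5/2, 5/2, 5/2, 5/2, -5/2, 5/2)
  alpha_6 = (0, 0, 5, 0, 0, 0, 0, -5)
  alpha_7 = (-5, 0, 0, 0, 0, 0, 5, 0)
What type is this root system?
Compute the Cartan integers a_ij = 2(alpha_i, alpha_j)/(alpha_j, alpha_j); the resulting 7x7 Cartan matrix is
[[2, 0, -1, 0, 0, 0, 0], [0, 2, -1, -1, 0, 0, 0], [-1, -1, 2, 0, 0, -1, 0], [0, -1, 0, 2, 0, 0, -1], [0, 0, 0, 0, 2, -1, 0], [0, 0, -1, 0, -1, 2, 0], [0, 0, 0, -1, 0, 0, 2]].
All simple roots have the same length, so the diagram is simply laced. The associated Dynkin diagram is a chain of 6 nodes with one extra node attached to the third node from one end (E_7), so the type is E_7.

E7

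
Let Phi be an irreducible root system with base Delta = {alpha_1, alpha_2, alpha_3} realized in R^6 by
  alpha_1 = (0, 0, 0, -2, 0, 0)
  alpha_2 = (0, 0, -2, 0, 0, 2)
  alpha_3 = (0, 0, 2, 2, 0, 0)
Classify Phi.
B_3

Compute the Cartan integers a_ij = 2(alpha_i, alpha_j)/(alpha_j, alpha_j); the resulting 3x3 Cartan matrix is
[[2, 0, -1], [0, 2, -1], [-2, -1, 2]].
The roots have two lengths (squared-length ratio 2:1); the short ones are alpha_{1}. The associated Dynkin diagram is a chain of 3 nodes with a double edge at one end; the terminal node there is the unique short simple root (B_3), so the type is B_3 (the algebra so(7)).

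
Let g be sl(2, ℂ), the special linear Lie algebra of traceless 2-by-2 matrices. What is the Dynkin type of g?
This is sl(2), which has dimension 2^2 - 1 = 3 and rank 2 - 1 = 1 (a Cartan subalgebra is the diagonal traceless matrices). In the classification of classical Lie algebras, the special linear algebra sl(n+1) has type A_n; here n = 1, so the Dynkin diagram is a chain of 1 nodes with single edges (A_1). Hence the type is A_1.

A_1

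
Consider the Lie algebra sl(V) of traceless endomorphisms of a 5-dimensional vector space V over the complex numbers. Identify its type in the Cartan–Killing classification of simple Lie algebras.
This is sl(5), which has dimension 5^2 - 1 = 24 and rank 5 - 1 = 4 (a Cartan subalgebra is the diagonal traceless matrices). In the classification of classical Lie algebras, the special linear algebra sl(n+1) has type A_n; here n = 4, so the Dynkin diagram is a chain of 4 nodes with single edges (A_4). Hence the type is A_4.

A4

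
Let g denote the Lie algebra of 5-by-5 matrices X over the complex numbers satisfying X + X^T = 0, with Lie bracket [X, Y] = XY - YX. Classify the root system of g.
This is so(5) with 5 odd, which has dimension 5(5-1)/2 = 10 and rank (5-1)/2 = 2. In the classification of classical Lie algebras, the orthogonal algebra so(2n+1) in an odd number of variables has type B_n; here n = 2, so the Dynkin diagram is a chain of 2 nodes with a double edge at one end; the terminal node there is the unique short simple root (B_2). Hence the type is B_2.

B_2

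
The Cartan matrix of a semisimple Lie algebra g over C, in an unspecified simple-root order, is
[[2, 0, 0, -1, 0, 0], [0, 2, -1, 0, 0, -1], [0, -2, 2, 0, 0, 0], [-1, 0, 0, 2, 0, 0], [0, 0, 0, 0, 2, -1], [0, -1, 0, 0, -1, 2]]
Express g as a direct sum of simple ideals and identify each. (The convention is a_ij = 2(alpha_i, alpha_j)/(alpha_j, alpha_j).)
The diagram associated to this matrix has two connected components: the simple roots {alpha_1, alpha_4} form a chain of 2 nodes with single edges (A_2), and {alpha_2, alpha_3, alpha_5, alpha_6} form a chain of 4 nodes with a double edge at one end; the terminal node there is the unique long simple root (C_4). A semisimple Lie algebra decomposes uniquely as the direct sum of simple ideals, one per connected component of its Dynkin diagram, so g ≅ A_2 ⊕ C_4 (dimension 8 + 36 = 44).

A2 ⊕ C4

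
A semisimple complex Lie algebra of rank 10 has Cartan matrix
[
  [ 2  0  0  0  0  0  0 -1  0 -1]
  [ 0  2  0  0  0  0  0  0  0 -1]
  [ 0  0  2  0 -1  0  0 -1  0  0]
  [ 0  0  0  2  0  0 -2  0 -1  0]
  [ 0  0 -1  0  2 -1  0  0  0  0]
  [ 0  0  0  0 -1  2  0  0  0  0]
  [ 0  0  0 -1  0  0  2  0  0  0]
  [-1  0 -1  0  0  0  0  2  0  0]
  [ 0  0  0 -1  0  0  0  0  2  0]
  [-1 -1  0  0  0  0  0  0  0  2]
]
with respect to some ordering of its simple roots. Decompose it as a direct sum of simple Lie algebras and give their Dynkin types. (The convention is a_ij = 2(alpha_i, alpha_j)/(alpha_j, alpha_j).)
A_7 (sl(8)) ⊕ B_3 (so(7))

The diagram associated to this matrix has two connected components: the simple roots {alpha_1, alpha_2, alpha_3, alpha_5, alpha_6, alpha_8, alpha_10} form a chain of 7 nodes with single edges (A_7), and {alpha_4, alpha_7, alpha_9} form a chain of 3 nodes with a double edge at one end; the terminal node there is the unique short simple root (B_3). A semisimple Lie algebra decomposes uniquely as the direct sum of simple ideals, one per connected component of its Dynkin diagram, so g ≅ A_7 ⊕ B_3 (dimension 63 + 21 = 84).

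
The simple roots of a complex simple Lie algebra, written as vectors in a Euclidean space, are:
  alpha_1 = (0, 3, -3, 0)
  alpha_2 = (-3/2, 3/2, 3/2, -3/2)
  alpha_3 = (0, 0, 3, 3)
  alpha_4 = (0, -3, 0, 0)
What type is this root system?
Compute the Cartan integers a_ij = 2(alpha_i, alpha_j)/(alpha_j, alpha_j); the resulting 4x4 Cartan matrix is
[[2, 0, -1, -2], [0, 2, 0, -1], [-1, 0, 2, 0], [-1, -1, 0, 2]].
The roots have two lengths (squared-length ratio 2:1); the short ones are alpha_{2,4}. The associated Dynkin diagram is a chain of 4 nodes with a double edge between the middle two (F_4), so the type is F_4.

type F_4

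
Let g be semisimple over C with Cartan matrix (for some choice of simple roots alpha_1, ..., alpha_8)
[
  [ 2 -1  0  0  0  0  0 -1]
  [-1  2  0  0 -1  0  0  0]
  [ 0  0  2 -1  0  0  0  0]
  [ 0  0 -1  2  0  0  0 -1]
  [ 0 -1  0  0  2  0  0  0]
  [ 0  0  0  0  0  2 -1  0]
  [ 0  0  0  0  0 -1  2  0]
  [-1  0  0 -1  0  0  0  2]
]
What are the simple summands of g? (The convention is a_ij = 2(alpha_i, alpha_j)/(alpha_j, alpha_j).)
A_2 ⊕ A_6

The diagram associated to this matrix has two connected components: the simple roots {alpha_6, alpha_7} form a chain of 2 nodes with single edges (A_2), and {alpha_1, alpha_2, alpha_3, alpha_4, alpha_5, alpha_8} form a chain of 6 nodes with single edges (A_6). A semisimple Lie algebra decomposes uniquely as the direct sum of simple ideals, one per connected component of its Dynkin diagram, so g ≅ A_2 ⊕ A_6 (dimension 8 + 48 = 56).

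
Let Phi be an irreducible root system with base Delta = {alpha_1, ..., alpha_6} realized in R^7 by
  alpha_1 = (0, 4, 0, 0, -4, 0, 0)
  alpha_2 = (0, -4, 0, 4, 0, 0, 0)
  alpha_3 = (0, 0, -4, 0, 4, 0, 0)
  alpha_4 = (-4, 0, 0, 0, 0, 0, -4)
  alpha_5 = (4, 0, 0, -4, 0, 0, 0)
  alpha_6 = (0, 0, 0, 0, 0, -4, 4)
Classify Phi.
Compute the Cartan integers a_ij = 2(alpha_i, alpha_j)/(alpha_j, alpha_j); the resulting 6x6 Cartan matrix is
[[2, -1, -1, 0, 0, 0], [-1, 2, 0, 0, -1, 0], [-1, 0, 2, 0, 0, 0], [0, 0, 0, 2, -1, -1], [0, -1, 0, -1, 2, 0], [0, 0, 0, -1, 0, 2]].
All simple roots have the same length, so the diagram is simply laced. The associated Dynkin diagram is a chain of 6 nodes with single edges (A_6), so the type is A_6 (the algebra sl(7)).

type A_6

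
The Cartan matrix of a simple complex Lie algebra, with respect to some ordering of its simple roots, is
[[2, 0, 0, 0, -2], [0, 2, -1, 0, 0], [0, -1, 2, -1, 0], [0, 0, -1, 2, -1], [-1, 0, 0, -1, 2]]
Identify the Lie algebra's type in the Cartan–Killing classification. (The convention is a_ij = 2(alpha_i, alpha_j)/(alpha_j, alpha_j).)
C5

The matrix has rank 5 with 2's on the diagonal. Reading the off-diagonal entries as Dynkin edges (a single edge where a_ij = a_ji = -1; a double or triple edge where a_ij * a_ji = 2 or 3), the diagram is a chain of 5 nodes with a double edge at one end; the terminal node there is the unique long simple root (C_5). One simple-root ordering that puts it in standard form is (alpha_2, alpha_3, alpha_4, alpha_5, alpha_1). So the algebra is type C_5, i.e. sp(10).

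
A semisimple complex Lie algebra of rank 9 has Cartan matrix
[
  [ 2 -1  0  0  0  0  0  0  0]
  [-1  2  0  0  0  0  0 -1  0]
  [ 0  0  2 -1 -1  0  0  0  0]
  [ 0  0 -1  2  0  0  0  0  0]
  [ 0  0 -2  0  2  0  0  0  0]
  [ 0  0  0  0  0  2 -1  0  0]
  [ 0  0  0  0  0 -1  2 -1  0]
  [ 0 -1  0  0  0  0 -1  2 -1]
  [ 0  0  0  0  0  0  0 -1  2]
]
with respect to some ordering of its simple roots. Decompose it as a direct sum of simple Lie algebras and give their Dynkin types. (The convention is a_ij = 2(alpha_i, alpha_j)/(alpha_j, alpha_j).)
type C_3 ⊕ type E_6

The diagram associated to this matrix has two connected components: the simple roots {alpha_3, alpha_4, alpha_5} form a chain of 3 nodes with a double edge at one end; the terminal node there is the unique long simple root (C_3), and {alpha_1, alpha_2, alpha_6, alpha_7, alpha_8, alpha_9} form a chain of 5 nodes with one extra node attached to the third node from one end (E_6). A semisimple Lie algebra decomposes uniquely as the direct sum of simple ideals, one per connected component of its Dynkin diagram, so g ≅ C_3 ⊕ E_6 (dimension 21 + 78 = 99).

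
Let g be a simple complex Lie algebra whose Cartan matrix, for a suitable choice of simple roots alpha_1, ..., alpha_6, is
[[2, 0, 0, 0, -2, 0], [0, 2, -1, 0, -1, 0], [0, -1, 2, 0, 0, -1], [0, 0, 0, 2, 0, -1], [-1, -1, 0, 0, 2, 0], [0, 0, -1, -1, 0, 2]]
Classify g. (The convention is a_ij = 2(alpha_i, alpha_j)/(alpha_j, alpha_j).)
The matrix has rank 6 with 2's on the diagonal. Reading the off-diagonal entries as Dynkin edges (a single edge where a_ij = a_ji = -1; a double or triple edge where a_ij * a_ji = 2 or 3), the diagram is a chain of 6 nodes with a double edge at one end; the terminal node there is the unique long simple root (C_6). One simple-root ordering that puts it in standard form is (alpha_4, alpha_6, alpha_3, alpha_2, alpha_5, alpha_1). So the algebra is type C_6, i.e. sp(12).

type C_6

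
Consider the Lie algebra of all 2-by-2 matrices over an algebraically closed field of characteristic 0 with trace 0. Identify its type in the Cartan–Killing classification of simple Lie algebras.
A_1

This is sl(2), which has dimension 2^2 - 1 = 3 and rank 2 - 1 = 1 (a Cartan subalgebra is the diagonal traceless matrices). In the classification of classical Lie algebras, the special linear algebra sl(n+1) has type A_n; here n = 1, so the Dynkin diagram is a chain of 1 nodes with single edges (A_1). Hence the type is A_1.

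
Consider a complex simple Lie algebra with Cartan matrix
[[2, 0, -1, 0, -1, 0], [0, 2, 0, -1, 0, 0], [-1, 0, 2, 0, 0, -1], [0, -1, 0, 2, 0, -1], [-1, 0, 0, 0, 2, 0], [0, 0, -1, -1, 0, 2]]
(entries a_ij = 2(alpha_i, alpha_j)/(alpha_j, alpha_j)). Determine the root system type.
A_6 (sl(7))

The matrix has rank 6 with 2's on the diagonal. Reading the off-diagonal entries as Dynkin edges (a single edge where a_ij = a_ji = -1; a double or triple edge where a_ij * a_ji = 2 or 3), the diagram is a chain of 6 nodes with single edges (A_6). One simple-root ordering that puts it in standard form is (alpha_5, alpha_1, alpha_3, alpha_6, alpha_4, alpha_2). So the algebra is type A_6, i.e. sl(7).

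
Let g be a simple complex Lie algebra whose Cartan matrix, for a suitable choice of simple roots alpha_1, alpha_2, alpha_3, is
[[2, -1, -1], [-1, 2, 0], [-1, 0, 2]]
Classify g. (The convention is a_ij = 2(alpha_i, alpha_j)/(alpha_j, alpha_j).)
The matrix has rank 3 with 2's on the diagonal. Reading the off-diagonal entries as Dynkin edges (a single edge where a_ij = a_ji = -1; a double or triple edge where a_ij * a_ji = 2 or 3), the diagram is a chain of 3 nodes with single edges (A_3). One simple-root ordering that puts it in standard form is (alpha_3, alpha_1, alpha_2). So the algebra is type A_3, i.e. sl(4).

A_3 (sl(4))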